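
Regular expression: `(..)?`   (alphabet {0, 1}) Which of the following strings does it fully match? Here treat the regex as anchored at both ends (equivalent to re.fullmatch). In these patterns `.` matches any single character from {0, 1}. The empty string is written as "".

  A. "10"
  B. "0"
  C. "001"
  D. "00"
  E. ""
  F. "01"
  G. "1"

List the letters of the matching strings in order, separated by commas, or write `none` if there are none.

A, D, E, F

A → match
B → no match
C → no match
D → match
E → match
F → match
G → no match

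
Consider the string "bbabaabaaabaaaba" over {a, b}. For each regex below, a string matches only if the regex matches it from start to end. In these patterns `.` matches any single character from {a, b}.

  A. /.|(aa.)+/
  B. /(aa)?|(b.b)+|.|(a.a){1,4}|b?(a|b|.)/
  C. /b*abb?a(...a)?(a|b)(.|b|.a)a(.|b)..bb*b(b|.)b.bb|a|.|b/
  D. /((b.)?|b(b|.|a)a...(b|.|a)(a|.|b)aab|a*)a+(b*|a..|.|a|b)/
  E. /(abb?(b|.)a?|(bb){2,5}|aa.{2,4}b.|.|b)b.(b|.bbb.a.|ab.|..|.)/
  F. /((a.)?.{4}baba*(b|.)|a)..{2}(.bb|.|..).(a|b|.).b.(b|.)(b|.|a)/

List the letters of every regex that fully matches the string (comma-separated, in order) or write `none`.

A → no match
B → no match
C → no match
D → match
E → no match
F → no match

D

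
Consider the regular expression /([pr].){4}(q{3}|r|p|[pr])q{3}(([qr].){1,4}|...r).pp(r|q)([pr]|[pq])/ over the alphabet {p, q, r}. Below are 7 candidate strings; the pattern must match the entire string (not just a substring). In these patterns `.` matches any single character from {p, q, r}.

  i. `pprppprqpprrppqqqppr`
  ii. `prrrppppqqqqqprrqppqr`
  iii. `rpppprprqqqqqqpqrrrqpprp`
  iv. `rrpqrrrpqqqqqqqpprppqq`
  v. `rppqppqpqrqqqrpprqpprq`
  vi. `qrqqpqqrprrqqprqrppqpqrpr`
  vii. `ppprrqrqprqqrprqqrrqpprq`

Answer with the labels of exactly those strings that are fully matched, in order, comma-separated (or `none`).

none

i → no match
ii → no match
iii → no match
iv → no match
v → no match
vi → no match
vii → no match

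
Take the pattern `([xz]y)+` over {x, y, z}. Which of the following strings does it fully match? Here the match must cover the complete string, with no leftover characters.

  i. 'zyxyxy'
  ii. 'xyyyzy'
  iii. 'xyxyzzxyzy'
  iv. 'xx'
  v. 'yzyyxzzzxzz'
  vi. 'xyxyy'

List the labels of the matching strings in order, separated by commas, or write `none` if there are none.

i → match
ii → no match
iii → no match
iv → no match — must end with 'y'
v → no match — must end with 'y'
vi → no match

i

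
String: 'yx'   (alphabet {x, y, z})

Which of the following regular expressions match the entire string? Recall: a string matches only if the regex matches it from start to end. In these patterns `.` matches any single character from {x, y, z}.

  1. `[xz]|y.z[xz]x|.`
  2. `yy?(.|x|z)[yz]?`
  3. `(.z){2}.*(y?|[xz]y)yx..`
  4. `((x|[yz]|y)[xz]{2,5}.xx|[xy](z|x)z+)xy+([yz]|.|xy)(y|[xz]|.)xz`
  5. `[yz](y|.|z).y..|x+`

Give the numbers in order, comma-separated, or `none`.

1 → no match
2 → match
3 → no match
4 → no match — must end with 'xz'
5 → no match

2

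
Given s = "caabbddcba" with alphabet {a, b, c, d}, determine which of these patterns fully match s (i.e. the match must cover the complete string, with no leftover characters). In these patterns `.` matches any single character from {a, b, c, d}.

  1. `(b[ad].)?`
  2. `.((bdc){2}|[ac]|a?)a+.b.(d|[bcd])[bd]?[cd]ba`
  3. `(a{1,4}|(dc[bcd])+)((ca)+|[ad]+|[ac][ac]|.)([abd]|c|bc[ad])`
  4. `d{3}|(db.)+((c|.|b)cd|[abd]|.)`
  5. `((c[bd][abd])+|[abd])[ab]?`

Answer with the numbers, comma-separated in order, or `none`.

2

1 → no match
2 → match
3 → no match
4 → no match
5 → no match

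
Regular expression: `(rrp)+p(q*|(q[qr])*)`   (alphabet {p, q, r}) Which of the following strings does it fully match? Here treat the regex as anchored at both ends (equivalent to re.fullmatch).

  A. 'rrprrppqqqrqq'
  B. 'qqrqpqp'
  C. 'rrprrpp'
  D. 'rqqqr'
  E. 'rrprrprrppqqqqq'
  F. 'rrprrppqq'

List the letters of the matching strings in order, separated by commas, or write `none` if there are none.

A, C, E, F

A → match
B → no match — must start with 'rrp'
C → match
D → no match — must start with 'rrp'
E → match
F → match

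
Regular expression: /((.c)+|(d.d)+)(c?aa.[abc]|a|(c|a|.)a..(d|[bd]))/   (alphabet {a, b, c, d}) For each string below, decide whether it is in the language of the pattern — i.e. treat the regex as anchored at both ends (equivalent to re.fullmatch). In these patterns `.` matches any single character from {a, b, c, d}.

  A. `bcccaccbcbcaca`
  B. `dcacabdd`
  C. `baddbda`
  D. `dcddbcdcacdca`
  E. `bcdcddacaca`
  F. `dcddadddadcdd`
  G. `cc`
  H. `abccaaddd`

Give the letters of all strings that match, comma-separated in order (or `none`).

none

A → no match
B. `dcacabdd` → no match
C. `baddbda` → no match
D → no match
E. `bcdcddacaca` → no match
F → no match
G. `cc` → no match
H. `abccaaddd` → no match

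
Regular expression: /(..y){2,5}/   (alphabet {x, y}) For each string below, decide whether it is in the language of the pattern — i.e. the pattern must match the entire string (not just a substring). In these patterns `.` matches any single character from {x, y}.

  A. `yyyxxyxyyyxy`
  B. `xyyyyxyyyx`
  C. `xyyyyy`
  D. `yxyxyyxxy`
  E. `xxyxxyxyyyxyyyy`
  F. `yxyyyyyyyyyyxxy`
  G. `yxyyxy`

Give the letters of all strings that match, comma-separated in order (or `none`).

A, C, D, E, F, G

A → match
B → no match — must end with `y`
C → match
D → match
E → match
F → match
G → match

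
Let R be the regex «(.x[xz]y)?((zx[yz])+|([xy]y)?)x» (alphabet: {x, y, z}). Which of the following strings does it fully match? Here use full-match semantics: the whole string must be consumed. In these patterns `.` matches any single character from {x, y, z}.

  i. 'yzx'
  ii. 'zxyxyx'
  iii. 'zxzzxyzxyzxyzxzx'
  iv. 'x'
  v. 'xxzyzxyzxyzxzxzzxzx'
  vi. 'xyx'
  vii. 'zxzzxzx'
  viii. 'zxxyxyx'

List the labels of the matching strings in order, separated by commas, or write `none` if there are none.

i → no match
ii → no match
iii → match
iv → match
v → no match
vi → match
vii → match
viii → match

iii, iv, vi, vii, viii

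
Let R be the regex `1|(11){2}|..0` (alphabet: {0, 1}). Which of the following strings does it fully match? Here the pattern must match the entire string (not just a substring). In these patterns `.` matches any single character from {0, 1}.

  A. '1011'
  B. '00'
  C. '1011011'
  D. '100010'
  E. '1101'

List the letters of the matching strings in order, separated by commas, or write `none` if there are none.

A. '1011' → no match
B. '00' → no match
C. '1011011' → no match
D. '100010' → no match
E. '1101' → no match

none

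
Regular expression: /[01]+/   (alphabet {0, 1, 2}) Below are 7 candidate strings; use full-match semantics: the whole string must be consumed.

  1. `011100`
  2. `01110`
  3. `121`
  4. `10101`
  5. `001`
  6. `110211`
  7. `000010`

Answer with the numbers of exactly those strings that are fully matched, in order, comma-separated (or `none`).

1, 2, 4, 5, 7

1 → match
2 → match
3 → no match
4 → match
5 → match
6 → no match
7 → match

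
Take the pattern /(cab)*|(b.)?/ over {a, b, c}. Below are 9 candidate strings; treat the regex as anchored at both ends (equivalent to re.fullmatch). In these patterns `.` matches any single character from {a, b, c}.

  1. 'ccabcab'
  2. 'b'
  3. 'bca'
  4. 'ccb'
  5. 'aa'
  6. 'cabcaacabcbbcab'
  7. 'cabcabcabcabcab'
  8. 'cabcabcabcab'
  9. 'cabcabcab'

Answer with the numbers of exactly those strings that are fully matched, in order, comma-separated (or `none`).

7, 8, 9

1 → no match
2 → no match
3 → no match
4 → no match
5 → no match
6 → no match
7 → match
8 → match
9 → match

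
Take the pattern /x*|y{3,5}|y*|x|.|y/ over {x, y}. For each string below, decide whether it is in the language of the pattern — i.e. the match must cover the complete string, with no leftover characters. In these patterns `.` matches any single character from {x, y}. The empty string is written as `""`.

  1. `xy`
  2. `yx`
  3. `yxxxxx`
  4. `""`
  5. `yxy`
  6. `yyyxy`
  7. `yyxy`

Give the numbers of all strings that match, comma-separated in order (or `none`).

1. `xy` → no match
2. `yx` → no match
3. `yxxxxx` → no match
4. `""` → match
5. `yxy` → no match
6. `yyyxy` → no match
7. `yyxy` → no match

4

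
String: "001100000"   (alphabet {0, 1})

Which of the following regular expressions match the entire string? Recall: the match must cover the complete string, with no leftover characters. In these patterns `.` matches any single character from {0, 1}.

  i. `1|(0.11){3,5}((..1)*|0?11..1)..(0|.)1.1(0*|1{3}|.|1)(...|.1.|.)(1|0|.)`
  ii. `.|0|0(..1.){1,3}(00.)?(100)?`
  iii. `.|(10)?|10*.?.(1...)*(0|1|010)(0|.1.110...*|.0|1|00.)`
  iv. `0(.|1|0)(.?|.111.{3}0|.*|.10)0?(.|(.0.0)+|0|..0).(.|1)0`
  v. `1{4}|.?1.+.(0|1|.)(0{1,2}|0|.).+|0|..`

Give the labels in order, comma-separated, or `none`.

iv

i → no match
ii → no match
iii → no match
iv → match
v → no match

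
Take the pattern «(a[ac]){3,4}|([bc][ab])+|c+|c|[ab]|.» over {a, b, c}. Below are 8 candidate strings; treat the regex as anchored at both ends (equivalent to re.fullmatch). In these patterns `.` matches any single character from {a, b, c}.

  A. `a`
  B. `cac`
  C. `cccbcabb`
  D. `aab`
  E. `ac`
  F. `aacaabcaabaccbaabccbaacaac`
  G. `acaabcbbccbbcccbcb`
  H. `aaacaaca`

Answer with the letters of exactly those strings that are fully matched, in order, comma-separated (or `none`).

A

A → match
B → no match
C → no match
D → no match
E → no match
F → no match
G → no match
H → no match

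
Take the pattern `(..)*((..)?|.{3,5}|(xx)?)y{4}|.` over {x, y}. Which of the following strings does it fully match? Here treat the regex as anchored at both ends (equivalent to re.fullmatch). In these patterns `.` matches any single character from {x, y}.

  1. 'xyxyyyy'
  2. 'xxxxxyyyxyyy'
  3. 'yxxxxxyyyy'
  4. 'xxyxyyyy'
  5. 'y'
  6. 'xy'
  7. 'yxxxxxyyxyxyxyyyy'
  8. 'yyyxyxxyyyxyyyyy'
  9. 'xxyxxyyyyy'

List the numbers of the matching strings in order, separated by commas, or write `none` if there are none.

1. 'xyxyyyy' → match
2. 'xxxxxyyyxyyy' → no match
3. 'yxxxxxyyyy' → match
4. 'xxyxyyyy' → match
5. 'y' → match
6. 'xy' → no match
7 → match
8 → match
9. 'xxyxxyyyyy' → match

1, 3, 4, 5, 7, 8, 9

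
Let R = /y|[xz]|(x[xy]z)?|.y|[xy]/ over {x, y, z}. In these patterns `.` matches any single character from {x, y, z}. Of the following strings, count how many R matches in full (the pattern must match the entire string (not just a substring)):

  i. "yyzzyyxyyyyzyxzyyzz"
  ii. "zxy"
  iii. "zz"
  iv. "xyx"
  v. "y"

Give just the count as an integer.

i → no match
ii → no match
iii → no match
iv → no match
v → match
Total matched: 1

1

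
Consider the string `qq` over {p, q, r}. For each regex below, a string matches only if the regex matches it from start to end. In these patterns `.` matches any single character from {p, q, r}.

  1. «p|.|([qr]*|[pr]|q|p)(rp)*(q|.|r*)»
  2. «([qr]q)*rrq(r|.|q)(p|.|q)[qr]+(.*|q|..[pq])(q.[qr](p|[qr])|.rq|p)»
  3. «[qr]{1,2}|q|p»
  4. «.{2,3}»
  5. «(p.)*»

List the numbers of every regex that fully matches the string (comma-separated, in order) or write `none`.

1 → match
2 → no match
3 → match
4 → match
5 → no match

1, 3, 4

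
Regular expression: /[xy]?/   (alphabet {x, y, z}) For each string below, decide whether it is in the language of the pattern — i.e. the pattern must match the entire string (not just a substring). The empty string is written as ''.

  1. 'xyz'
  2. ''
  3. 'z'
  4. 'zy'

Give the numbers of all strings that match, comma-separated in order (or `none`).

1 → no match
2 → match
3 → no match
4 → no match

2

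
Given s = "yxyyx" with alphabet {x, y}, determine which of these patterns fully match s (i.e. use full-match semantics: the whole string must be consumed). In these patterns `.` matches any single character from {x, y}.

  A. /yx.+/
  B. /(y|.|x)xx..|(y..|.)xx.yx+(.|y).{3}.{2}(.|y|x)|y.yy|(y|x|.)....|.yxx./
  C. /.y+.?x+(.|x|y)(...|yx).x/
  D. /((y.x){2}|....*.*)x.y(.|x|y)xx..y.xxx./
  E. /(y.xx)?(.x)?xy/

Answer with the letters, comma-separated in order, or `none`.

A → match
B → match
C → no match
D → no match
E → no match — must end with "xy"

A, B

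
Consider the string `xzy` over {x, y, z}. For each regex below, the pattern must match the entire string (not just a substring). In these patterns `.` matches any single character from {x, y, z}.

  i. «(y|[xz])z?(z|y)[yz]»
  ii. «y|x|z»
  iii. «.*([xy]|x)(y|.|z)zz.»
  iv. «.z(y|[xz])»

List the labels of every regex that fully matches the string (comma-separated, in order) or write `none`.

i, iv

i → match
ii → no match
iii → no match
iv → match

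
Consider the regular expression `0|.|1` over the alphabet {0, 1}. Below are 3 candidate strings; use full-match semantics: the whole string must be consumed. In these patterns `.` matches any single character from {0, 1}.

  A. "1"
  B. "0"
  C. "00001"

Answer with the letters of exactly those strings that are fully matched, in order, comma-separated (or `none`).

A, B

A → match
B → match
C → no match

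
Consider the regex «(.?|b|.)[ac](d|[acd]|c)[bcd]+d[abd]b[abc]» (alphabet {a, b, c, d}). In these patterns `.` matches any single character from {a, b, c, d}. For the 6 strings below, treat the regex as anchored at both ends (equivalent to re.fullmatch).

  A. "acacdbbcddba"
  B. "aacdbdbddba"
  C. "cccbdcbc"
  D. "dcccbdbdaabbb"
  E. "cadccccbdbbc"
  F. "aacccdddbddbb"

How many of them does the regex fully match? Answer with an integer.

4

A. "acacdbbcddba" → match
B. "aacdbdbddba" → match
C. "cccbdcbc" → no match
D → no match
E. "cadccccbdbbc" → match
F → match
Total matched: 4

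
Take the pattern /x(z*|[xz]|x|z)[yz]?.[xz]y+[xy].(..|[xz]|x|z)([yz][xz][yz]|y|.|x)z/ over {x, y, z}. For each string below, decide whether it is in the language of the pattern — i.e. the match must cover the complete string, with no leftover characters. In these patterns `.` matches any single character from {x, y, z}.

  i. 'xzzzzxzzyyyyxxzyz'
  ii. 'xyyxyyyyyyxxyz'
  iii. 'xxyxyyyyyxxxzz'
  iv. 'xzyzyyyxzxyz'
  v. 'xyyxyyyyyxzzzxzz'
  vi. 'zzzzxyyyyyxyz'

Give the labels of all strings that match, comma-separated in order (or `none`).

i → no match
ii → match
iii → match
iv → match
v → match
vi → no match — must start with 'x'

ii, iii, iv, v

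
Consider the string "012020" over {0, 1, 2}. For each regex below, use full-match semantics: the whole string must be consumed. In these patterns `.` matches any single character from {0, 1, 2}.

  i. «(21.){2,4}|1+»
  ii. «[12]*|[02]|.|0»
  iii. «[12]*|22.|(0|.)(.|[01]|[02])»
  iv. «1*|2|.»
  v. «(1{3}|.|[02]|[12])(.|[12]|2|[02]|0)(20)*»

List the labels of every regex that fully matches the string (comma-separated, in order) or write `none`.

i → no match
ii → no match
iii → no match
iv → no match
v → match

v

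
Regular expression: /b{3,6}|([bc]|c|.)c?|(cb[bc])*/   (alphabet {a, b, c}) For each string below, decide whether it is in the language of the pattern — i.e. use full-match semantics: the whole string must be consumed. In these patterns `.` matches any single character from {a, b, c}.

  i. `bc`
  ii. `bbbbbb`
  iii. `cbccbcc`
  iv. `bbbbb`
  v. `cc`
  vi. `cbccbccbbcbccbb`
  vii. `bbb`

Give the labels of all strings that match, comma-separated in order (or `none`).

i, ii, iv, v, vi, vii

i. `bc` → match
ii. `bbbbbb` → match
iii. `cbccbcc` → no match
iv. `bbbbb` → match
v. `cc` → match
vi → match
vii. `bbb` → match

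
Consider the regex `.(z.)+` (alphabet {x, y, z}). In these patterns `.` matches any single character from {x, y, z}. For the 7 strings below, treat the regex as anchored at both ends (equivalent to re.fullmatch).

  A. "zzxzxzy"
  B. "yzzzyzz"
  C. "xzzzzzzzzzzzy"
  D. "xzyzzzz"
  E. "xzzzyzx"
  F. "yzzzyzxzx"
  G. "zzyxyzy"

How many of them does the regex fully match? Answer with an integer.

6

A → match
B → match
C → match
D → match
E → match
F → match
G → no match
Total matched: 6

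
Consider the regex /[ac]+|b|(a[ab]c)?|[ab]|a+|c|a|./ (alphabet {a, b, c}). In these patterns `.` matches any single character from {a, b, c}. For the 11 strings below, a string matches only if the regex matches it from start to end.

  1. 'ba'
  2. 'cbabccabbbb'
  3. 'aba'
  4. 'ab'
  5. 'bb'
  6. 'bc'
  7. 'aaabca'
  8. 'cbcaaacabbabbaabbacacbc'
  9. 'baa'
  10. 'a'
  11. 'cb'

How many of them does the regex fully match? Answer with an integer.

1 → no match
2 → no match
3 → no match
4 → no match
5 → no match
6 → no match
7 → no match
8 → no match
9 → no match
10 → match
11 → no match
Total matched: 1

1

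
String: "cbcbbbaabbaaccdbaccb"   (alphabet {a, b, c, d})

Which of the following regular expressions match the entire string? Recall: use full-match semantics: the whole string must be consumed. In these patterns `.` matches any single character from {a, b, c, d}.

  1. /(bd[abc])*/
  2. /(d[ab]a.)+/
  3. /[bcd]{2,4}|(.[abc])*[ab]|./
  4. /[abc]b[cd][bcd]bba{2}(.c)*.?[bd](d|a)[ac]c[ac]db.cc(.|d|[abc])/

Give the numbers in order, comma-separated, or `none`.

1 → no match
2 → no match — must start with "d"
3 → no match
4 → match

4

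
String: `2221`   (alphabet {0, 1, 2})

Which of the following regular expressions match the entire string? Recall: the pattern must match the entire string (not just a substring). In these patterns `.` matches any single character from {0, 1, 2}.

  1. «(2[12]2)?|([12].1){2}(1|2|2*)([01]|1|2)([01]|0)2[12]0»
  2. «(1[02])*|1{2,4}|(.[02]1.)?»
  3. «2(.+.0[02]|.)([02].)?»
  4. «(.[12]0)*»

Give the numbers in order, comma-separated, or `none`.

3

1 → no match
2 → no match
3 → match
4 → no match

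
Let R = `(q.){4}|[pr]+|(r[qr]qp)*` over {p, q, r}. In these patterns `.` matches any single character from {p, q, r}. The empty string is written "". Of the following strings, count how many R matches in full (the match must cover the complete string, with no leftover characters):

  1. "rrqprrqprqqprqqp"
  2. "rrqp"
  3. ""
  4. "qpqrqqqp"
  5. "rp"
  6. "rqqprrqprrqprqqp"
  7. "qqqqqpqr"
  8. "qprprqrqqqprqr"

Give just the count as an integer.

1 → match
2 → match
3 → match
4 → match
5 → match
6 → match
7 → match
8 → no match
Total matched: 7

7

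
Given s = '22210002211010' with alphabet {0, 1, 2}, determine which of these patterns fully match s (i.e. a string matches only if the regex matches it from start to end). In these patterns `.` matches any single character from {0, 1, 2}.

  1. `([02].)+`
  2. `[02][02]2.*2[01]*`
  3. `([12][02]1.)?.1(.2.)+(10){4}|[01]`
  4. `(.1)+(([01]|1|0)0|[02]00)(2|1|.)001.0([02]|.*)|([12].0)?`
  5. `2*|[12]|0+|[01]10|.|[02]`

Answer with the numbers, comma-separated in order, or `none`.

1 → no match
2 → match
3 → no match
4 → no match
5 → no match

2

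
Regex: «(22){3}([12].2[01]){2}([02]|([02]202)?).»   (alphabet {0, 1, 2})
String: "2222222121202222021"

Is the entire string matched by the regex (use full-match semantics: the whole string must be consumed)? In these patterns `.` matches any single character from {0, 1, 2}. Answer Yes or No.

No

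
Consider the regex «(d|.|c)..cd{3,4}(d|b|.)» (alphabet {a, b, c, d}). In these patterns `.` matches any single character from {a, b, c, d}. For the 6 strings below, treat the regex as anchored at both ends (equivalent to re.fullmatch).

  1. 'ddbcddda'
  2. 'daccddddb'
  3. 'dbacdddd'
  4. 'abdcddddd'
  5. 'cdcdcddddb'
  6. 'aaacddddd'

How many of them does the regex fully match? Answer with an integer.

5

1 → match
2 → match
3 → match
4 → match
5 → no match
6 → match
Total matched: 5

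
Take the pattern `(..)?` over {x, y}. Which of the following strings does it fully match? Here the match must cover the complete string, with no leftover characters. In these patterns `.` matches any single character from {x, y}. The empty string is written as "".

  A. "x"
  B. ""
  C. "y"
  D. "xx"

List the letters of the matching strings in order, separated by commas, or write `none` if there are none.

A → no match
B → match
C → no match
D → match

B, D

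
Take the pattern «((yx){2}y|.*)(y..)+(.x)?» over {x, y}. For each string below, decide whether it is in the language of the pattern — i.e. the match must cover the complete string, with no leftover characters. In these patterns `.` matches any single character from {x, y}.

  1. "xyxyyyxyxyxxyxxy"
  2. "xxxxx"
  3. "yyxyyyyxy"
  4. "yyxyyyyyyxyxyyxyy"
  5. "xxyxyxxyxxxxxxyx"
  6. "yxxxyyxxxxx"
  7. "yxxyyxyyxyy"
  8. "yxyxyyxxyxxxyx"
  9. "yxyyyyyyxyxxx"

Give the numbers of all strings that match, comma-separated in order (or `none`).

3

1 → no match
2 → no match
3 → match
4 → no match
5 → no match
6 → no match
7 → no match
8 → no match
9 → no match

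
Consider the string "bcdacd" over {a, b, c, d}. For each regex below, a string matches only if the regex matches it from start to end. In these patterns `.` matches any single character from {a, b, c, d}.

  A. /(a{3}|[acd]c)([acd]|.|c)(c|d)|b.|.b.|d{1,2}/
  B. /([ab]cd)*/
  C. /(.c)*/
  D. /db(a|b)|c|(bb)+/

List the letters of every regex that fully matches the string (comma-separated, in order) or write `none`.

A → no match
B → match
C → no match
D → no match

B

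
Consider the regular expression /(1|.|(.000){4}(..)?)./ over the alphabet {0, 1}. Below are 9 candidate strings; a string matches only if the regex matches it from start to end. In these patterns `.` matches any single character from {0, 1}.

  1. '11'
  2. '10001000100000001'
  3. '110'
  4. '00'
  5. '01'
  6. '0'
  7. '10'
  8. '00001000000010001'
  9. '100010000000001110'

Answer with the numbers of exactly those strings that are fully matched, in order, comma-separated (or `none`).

1, 2, 4, 5, 7, 8

1 → match
2 → match
3 → no match
4 → match
5 → match
6 → no match
7 → match
8 → match
9 → no match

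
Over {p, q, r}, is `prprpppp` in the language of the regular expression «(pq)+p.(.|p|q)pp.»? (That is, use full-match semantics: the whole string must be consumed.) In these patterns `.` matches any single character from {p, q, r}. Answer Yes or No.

Every match must start with `pq`, but `prprpppp` does not.

No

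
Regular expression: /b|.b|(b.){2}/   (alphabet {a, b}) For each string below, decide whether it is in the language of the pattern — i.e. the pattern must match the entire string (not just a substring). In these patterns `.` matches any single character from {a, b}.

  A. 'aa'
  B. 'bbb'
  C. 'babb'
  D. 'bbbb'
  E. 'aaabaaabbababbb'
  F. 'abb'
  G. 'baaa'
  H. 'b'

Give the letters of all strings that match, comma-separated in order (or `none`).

A → no match
B → no match
C → match
D → match
E → no match
F → no match
G → no match
H → match

C, D, H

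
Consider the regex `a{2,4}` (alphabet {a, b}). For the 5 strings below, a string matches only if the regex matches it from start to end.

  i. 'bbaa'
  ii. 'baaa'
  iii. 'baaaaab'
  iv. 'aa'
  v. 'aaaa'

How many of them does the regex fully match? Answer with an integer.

i → no match — must start with 'a'
ii → no match — must start with 'a'
iii → no match — must start with 'a'
iv → match
v → match
Total matched: 2

2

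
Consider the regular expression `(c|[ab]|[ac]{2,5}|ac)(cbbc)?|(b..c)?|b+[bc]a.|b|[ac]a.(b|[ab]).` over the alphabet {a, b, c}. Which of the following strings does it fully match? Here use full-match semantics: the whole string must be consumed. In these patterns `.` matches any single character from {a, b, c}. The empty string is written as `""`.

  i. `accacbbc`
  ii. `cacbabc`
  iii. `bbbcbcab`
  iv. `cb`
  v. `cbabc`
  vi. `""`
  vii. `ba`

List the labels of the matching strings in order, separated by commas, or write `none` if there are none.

i, vi

i → match
ii → no match
iii → no match
iv → no match
v → no match
vi → match
vii → no match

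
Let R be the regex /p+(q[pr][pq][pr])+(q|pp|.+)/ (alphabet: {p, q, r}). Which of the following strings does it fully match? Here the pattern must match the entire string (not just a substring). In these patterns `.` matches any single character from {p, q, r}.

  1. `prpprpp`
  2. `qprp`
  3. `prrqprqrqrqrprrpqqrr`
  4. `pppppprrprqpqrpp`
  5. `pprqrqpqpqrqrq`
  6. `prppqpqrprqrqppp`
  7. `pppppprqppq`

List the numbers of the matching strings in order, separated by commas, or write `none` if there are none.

1 → no match
2 → no match — must start with `p`
3 → no match
4 → no match
5 → no match
6 → no match
7 → no match

none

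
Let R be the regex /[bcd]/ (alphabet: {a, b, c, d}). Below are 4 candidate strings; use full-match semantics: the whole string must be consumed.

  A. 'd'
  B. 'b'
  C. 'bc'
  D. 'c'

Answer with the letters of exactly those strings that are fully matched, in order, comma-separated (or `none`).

A. 'd' → match
B. 'b' → match
C. 'bc' → no match
D. 'c' → match

A, B, D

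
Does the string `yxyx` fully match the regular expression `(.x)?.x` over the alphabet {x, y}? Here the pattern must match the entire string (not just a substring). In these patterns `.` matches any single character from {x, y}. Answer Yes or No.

Yes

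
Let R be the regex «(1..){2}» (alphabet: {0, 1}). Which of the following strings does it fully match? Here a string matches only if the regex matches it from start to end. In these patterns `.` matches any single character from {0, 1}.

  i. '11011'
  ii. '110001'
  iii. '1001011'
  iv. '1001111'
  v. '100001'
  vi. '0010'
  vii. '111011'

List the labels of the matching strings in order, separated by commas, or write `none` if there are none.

i → no match
ii → no match
iii → no match
iv → no match
v → no match
vi → no match — must start with '1'
vii → no match

none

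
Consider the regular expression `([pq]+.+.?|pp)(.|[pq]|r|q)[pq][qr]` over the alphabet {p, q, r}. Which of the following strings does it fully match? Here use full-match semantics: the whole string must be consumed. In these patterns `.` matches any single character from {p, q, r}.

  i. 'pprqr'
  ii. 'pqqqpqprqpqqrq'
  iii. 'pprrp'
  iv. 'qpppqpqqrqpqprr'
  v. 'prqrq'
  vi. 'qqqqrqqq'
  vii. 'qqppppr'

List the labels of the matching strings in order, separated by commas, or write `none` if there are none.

i → match
ii → no match
iii → no match
iv → no match
v → no match
vi → match
vii → match

i, vi, vii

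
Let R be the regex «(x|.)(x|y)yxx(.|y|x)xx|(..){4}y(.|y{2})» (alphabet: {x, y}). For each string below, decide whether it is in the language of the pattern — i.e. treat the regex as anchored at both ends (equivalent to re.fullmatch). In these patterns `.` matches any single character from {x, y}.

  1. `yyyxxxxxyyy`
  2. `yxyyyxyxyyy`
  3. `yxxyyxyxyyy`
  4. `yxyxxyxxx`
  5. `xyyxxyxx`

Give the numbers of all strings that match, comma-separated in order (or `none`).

1, 2, 3, 5

1 → match
2 → match
3 → match
4 → no match
5 → match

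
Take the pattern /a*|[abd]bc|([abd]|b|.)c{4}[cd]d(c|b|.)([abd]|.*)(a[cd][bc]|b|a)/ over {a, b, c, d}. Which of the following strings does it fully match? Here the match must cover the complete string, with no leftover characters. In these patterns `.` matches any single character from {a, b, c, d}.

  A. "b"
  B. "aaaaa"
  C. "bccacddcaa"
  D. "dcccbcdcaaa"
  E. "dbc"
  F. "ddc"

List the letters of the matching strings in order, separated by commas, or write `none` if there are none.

A. "b" → no match
B. "aaaaa" → match
C. "bccacddcaa" → no match
D. "dcccbcdcaaa" → no match
E. "dbc" → match
F. "ddc" → no match

B, E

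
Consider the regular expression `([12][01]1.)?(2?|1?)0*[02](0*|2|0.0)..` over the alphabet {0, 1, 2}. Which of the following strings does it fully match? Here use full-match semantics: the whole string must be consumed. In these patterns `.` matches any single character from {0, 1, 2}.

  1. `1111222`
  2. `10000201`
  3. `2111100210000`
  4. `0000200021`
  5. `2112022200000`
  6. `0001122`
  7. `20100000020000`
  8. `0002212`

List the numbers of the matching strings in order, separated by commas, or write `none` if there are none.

1, 2, 4, 7, 8

1 → match
2 → match
3 → no match
4 → match
5 → no match
6 → no match
7 → match
8 → match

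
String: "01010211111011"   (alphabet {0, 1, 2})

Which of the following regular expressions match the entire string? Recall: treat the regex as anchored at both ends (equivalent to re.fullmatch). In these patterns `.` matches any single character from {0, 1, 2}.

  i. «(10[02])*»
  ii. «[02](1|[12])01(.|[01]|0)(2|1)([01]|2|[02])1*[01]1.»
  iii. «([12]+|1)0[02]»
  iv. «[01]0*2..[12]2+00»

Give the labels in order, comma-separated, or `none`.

ii

i → no match
ii → match
iii → no match
iv → no match — must end with "200"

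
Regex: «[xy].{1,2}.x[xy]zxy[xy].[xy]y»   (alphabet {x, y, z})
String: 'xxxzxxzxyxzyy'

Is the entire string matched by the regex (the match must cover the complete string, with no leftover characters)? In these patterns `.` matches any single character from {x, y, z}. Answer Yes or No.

Yes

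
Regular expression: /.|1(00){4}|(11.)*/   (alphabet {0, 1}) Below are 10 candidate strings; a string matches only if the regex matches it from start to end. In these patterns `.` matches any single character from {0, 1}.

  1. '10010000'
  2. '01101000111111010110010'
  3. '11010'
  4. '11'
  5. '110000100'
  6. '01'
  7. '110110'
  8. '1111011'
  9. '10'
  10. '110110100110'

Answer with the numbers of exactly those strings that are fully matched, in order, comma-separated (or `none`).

1 → no match
2 → no match
3 → no match
4 → no match
5 → no match
6 → no match
7 → match
8 → no match
9 → no match
10 → no match

7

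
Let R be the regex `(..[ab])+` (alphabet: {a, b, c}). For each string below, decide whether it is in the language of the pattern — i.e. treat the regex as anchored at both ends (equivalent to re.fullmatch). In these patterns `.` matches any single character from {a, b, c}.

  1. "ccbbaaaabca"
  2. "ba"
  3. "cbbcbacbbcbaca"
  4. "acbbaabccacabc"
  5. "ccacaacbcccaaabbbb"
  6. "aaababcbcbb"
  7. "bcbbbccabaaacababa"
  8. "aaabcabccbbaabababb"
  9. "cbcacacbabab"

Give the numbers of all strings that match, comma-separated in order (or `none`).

none

1 → no match
2 → no match
3 → no match
4 → no match
5 → no match
6 → no match
7 → no match
8 → no match
9 → no match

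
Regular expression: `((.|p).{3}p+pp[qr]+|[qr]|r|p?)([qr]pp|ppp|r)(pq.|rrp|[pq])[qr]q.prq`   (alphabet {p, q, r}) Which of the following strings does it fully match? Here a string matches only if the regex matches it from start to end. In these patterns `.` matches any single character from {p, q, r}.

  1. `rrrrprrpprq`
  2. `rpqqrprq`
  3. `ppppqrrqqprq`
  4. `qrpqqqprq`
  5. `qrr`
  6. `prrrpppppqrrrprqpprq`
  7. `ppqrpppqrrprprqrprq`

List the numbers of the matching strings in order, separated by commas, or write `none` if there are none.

1. `rrrrprrpprq` → no match
2. `rpqqrprq` → match
3. `ppppqrrqqprq` → match
4. `qrpqqqprq` → match
5. `qrr` → no match — must end with `prq`
6 → match
7 → no match

2, 3, 4, 6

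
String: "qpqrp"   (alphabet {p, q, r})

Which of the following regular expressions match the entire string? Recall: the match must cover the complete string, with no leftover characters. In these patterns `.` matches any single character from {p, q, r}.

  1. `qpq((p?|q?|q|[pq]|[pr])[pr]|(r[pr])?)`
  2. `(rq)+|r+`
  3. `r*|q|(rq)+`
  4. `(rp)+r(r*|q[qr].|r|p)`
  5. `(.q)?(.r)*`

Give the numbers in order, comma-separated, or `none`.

1 → match
2 → no match
3 → no match
4 → no match — must start with "rp"
5 → no match

1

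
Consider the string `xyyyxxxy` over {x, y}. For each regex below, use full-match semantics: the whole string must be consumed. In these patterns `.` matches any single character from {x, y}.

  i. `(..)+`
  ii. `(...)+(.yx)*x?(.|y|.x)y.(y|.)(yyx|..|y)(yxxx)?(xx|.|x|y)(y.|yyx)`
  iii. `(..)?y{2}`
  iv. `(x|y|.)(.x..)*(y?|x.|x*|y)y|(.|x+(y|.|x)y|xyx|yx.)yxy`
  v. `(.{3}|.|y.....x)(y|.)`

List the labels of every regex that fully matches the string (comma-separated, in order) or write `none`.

i → match
ii → no match
iii → no match
iv → no match
v → no match

i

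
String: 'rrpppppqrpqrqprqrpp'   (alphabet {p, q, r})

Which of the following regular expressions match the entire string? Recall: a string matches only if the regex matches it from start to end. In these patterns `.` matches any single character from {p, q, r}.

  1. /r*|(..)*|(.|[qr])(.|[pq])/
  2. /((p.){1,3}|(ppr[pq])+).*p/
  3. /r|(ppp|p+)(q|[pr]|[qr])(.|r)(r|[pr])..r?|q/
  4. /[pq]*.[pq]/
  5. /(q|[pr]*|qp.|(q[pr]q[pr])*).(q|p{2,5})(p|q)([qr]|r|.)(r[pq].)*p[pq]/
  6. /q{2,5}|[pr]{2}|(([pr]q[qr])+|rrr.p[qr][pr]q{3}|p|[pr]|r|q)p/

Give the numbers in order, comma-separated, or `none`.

5

1 → no match
2 → no match
3 → no match
4 → no match
5 → match
6 → no match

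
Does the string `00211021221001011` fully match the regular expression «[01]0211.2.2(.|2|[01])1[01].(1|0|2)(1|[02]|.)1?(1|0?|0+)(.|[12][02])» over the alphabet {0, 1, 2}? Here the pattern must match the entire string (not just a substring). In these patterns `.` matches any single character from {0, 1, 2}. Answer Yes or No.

Yes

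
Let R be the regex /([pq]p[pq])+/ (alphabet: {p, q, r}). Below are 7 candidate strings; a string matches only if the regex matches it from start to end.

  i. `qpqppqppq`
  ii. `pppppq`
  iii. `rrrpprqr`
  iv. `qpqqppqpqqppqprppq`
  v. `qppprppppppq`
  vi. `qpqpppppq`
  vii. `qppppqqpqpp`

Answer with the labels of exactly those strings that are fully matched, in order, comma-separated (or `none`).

i, ii, vi

i → match
ii → match
iii → no match
iv → no match
v → no match
vi → match
vii → no match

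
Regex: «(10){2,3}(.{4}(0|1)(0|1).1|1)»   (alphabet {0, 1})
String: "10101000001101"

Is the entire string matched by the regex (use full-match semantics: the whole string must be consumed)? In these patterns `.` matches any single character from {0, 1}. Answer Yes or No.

Yes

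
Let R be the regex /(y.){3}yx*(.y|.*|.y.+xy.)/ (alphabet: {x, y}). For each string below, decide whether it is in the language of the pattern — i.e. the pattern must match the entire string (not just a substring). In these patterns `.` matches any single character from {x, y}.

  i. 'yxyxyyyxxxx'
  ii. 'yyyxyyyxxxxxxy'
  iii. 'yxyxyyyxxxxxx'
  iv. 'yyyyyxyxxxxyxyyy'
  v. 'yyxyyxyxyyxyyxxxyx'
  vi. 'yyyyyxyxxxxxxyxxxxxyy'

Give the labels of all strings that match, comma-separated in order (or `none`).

i → match
ii → match
iii → match
iv → match
v → no match
vi → match

i, ii, iii, iv, vi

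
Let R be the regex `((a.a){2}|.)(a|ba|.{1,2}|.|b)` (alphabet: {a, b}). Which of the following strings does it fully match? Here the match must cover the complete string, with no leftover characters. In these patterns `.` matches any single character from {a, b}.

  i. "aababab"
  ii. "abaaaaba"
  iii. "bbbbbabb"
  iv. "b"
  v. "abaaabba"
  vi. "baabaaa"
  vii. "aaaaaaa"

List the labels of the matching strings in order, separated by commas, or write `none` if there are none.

i → no match
ii → match
iii → no match
iv → no match
v → no match
vi → no match
vii → match

ii, vii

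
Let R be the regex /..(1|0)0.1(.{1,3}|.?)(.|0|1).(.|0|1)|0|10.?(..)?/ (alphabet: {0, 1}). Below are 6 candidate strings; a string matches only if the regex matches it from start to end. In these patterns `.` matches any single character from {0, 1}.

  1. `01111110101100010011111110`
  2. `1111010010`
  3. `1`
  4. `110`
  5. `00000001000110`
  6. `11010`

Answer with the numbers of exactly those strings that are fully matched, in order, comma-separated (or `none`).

1 → no match
2. `1111010010` → no match
3. `1` → no match
4. `110` → no match
5 → no match
6. `11010` → no match

none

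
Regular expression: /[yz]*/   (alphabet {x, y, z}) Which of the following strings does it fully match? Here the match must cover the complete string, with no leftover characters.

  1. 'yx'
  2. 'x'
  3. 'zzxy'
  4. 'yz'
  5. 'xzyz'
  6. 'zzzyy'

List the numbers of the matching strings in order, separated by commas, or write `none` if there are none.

4, 6

1 → no match
2 → no match
3 → no match
4 → match
5 → no match
6 → match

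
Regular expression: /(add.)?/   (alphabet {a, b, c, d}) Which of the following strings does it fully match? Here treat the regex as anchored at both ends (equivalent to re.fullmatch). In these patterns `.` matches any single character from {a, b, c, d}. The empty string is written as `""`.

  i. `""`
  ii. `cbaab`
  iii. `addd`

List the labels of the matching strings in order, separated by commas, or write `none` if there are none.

i, iii

i. `""` → match
ii. `cbaab` → no match
iii. `addd` → match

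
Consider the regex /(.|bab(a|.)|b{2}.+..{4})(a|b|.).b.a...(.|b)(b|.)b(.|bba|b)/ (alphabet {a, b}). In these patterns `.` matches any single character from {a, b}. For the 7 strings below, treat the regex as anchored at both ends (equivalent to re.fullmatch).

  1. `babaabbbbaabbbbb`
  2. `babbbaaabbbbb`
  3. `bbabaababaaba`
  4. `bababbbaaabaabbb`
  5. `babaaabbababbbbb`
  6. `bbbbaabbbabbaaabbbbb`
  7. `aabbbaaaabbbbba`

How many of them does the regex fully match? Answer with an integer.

6

1 → no match
2 → match
3 → match
4 → match
5 → match
6 → match
7 → match
Total matched: 6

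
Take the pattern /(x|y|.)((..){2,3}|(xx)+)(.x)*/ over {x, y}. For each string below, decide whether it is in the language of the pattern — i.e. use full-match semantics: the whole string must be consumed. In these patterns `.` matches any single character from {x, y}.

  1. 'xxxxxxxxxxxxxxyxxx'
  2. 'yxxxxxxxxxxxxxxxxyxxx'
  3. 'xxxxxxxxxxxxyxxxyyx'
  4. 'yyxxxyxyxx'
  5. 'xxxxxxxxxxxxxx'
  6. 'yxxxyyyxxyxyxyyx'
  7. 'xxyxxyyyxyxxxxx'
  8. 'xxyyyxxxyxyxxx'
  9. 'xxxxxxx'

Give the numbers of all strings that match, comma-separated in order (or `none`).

2, 7, 9

1 → no match
2 → match
3 → no match
4 → no match
5 → no match
6 → no match
7 → match
8 → no match
9 → match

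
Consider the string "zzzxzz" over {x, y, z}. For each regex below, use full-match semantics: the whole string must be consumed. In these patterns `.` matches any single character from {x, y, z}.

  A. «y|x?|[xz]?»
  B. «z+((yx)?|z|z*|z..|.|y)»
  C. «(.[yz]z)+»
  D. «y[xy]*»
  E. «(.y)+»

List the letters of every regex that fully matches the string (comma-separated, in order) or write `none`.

A → no match
B → no match
C → match
D → no match — must start with "y"
E → no match — must end with "y"

C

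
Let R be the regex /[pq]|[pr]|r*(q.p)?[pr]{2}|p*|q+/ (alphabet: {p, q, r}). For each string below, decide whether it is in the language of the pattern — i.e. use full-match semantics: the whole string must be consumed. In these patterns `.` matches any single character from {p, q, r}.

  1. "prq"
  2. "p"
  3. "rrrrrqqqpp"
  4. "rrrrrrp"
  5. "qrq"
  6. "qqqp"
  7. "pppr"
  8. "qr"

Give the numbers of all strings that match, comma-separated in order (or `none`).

1 → no match
2 → match
3 → no match
4 → match
5 → no match
6 → no match
7 → no match
8 → no match

2, 4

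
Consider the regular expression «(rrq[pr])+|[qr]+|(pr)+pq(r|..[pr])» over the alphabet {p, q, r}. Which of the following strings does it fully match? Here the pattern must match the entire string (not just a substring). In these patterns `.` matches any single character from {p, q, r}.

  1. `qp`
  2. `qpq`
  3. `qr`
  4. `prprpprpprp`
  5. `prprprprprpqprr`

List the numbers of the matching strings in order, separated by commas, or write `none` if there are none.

3, 5

1 → no match
2 → no match
3 → match
4 → no match
5 → match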